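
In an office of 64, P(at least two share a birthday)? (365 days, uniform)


P(all different) = Π(365-i)/365 for i=0..63
= 0.002810
P(match) = 1 - 0.002810 = 0.997190

P ≈ 0.9972 ≈ 99.72%


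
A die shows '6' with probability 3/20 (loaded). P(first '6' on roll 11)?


Geometric: P(X=11) = (1-p)^(k-1)×p = (17/20)^10×3/20 = 6047981701347/204800000000000

P(X=11) = 6047981701347/204800000000000 ≈ 2.95%


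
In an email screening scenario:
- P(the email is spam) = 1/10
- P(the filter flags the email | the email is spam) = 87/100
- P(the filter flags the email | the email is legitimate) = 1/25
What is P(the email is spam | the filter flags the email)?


Using Bayes' theorem:
P(A|B) = P(B|A)·P(A) / P(B)

P(the filter flags the email) = 87/100 × 1/10 + 1/25 × 9/10
= 87/1000 + 9/250 = 123/1000

P(the email is spam|the filter flags the email) = (87/1000) / (123/1000) = 29/41

P(the email is spam|the filter flags the email) = 29/41 ≈ 70.73%


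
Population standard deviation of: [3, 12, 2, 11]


Mean = 28/4 = 7
  (3-7)²=16
  (12-7)²=25
  (2-7)²=25
  (11-7)²=16
Σ(x-μ)² = 82
σ² = 82/4 = 41/2

σ = √(41/2) ≈ 4.5277


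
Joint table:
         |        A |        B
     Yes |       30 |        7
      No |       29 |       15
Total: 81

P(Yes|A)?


P(Yes|A) = 30/(30+29) = 30/59

P = 30/59 ≈ 50.85%


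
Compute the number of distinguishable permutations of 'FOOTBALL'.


Letters: 8, freq: {'F': 1, 'O': 2, 'T': 1, 'B': 1, 'A': 1, 'L': 2}
8!/(1!×2!×1!×1!×1!×2!) = 40320/4 = 10080

10080


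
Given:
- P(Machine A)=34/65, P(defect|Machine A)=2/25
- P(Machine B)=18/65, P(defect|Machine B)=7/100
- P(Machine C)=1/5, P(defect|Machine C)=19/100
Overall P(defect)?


P(B) = Σ P(B|Aᵢ)×P(Aᵢ)
  2/25×34/65 = 68/1625
  7/100×18/65 = 63/3250
  19/100×1/5 = 19/500
Sum = 129/1300

P(defect) = 129/1300 ≈ 9.92%


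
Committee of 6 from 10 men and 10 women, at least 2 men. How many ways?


Count by #men:
  2M,4W: C(10,2)×C(10,4)=9450
  3M,3W: C(10,3)×C(10,3)=14400
  4M,2W: C(10,4)×C(10,2)=9450
  5M,1W: C(10,5)×C(10,1)=2520
  6M,0W: C(10,6)×C(10,0)=210
Total = 36030

36030


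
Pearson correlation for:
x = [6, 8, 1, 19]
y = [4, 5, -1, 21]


n=4, Σx=34, Σy=29, Σxy=462, Σx²=462, Σy²=483
r = (4×462 - 34×29)/√((4×462 - 34²)(4×483 - 29²))
= 862/√(692×1091) = 862/√754972 ≈ 862/868.8912 ≈ 0.9921

r ≈ 0.9921


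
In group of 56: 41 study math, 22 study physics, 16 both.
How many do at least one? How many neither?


|A∪B| = 41+22-16 = 47
Neither = 56-47 = 9

At least one: 47; Neither: 9


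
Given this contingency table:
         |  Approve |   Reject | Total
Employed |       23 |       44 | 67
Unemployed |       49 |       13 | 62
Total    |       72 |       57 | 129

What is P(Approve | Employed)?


P(Approve | Employed) = 23/(23+44) = 23/67

P(Approve|Employed) = 23/67 ≈ 34.33%


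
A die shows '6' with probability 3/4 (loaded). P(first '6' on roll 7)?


Geometric: P(X=7) = (1-p)^(k-1)×p = (1/4)^6×3/4 = 3/16384

P(X=7) = 3/16384 ≈ 0.02%


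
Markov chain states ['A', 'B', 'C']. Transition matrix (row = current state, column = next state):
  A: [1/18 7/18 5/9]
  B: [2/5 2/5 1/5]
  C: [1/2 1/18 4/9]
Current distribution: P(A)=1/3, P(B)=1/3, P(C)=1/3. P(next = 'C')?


P(next=C) = Σᵢ P(now=i)×P(i→C)
= 1/3×5/9 + 1/3×1/5 + 1/3×4/9
= 5/27 + 1/15 + 4/27 = 2/5

P = 2/5 ≈ 0.4000


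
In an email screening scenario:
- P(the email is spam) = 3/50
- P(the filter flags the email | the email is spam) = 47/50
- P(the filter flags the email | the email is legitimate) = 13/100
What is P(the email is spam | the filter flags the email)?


Using Bayes' theorem:
P(A|B) = P(B|A)·P(A) / P(B)

P(the filter flags the email) = 47/50 × 3/50 + 13/100 × 47/50
= 141/2500 + 611/5000 = 893/5000

P(the email is spam|the filter flags the email) = (141/2500) / (893/5000) = 6/19

P(the email is spam|the filter flags the email) = 6/19 ≈ 31.58%


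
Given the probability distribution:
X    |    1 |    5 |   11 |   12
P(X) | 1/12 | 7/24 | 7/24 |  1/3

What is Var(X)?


E[X] = 35/4
E[X²] = 272/3
Var(X) = E[X²] - (E[X])² = 272/3 - 1225/16 = 677/48

Var(X) = 677/48 ≈ 14.1042


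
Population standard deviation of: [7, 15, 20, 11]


Mean = 53/4
  (7-53/4)²=625/16
  (15-53/4)²=49/16
  (20-53/4)²=729/16
  (11-53/4)²=81/16
Σ(x-μ)² = 371/4
σ² = (371/4)/4 = 371/16

σ = √(371/16) ≈ 4.8153


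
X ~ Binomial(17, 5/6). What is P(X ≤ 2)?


P(X ≤ 2) = Σ P(X=i) for i=0..2
P(X=0) = 1/16926659444736
P(X=1) = 85/16926659444736
P(X=2) = 425/2115832430592
Sum = 581/2821109907456

P(X ≤ 2) = 581/2821109907456 ≈ 0.00%


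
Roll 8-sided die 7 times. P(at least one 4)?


P(no 4)^7 = (7/8)^7 = 823543/2097152
P(≥1) = 1 - 823543/2097152 = 1273609/2097152

P = 1273609/2097152 ≈ 60.73%


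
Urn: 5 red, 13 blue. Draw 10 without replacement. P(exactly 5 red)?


Hypergeometric: C(5,5)×C(13,5)/C(18,10)
= 1×1287/43758 = 1/34

P(X=5) = 1/34 ≈ 2.94%


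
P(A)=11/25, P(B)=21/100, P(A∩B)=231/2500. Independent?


P(A)×P(B) = 231/2500
P(A∩B) = 231/2500
Equal ✓ → Independent

Yes, independent


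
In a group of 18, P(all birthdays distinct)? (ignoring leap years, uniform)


P(all different) = Π(365-i)/365 for i=0..17
= (365/365)×(364/365)×...×(348/365)
= 0.653089

P ≈ 0.6531 ≈ 65.31%


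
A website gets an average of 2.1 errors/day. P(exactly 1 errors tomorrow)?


Poisson(λ=2.1): P(X=1) = e^(-λ)×λ^k/k!
= e^(-2.1) × 2.1^1 / 1!
≈ 0.1224564283 × 2.1 / 1 ≈ 0.257158

P(X=1) ≈ 0.257158 ≈ 25.72%


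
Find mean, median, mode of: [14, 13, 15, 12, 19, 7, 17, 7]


Sorted: [7, 7, 12, 13, 14, 15, 17, 19]
Mean = 104/8 = 13
Median = 27/2
Freq: {14: 1, 13: 1, 15: 1, 12: 1, 19: 1, 7: 2, 17: 1}
Mode: [7]

Mean=13, Median=27/2, Mode=7


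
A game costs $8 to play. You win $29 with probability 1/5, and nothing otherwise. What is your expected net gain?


E[gain] = (29-8)×1/5 + (-8)×4/5
= 21/5 - 32/5 = -11/5

Expected net gain = $-11/5 ≈ $-2.20


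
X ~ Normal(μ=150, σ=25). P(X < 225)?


z = (225-150)/25 = 3.0
P(Z < 3.0) = 0.9987

P(X < 225) ≈ 0.9987


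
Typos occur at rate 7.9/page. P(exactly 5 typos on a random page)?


Poisson(λ=7.9): P(X=5) = e^(-λ)×λ^k/k!
= e^(-7.9) × 7.9^5 / 5!
≈ 0.0003707435405 × 30770.56399 / 120 ≈ 0.095067

P(X=5) ≈ 0.095067 ≈ 9.51%


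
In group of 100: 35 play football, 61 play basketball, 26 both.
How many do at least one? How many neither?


|A∪B| = 35+61-26 = 70
Neither = 100-70 = 30

At least one: 70; Neither: 30


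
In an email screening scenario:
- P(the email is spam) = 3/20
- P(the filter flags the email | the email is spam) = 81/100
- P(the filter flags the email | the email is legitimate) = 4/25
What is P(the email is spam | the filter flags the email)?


Using Bayes' theorem:
P(A|B) = P(B|A)·P(A) / P(B)

P(the filter flags the email) = 81/100 × 3/20 + 4/25 × 17/20
= 243/2000 + 17/125 = 103/400

P(the email is spam|the filter flags the email) = (243/2000) / (103/400) = 243/515

P(the email is spam|the filter flags the email) = 243/515 ≈ 47.18%


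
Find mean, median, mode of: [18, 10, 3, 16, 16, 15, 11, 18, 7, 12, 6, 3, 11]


Sorted: [3, 3, 6, 7, 10, 11, 11, 12, 15, 16, 16, 18, 18]
Mean = 146/13
Median = 11
Freq: {18: 2, 10: 1, 3: 2, 16: 2, 15: 1, 11: 2, 7: 1, 12: 1, 6: 1}
Mode: [3, 11, 16, 18]

Mean=146/13, Median=11, Mode=[3, 11, 16, 18]


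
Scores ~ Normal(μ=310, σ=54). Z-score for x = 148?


z = (x - μ)/σ = (148 - 310)/54 = -3.0

z = -3.0


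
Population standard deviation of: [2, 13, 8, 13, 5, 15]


Mean = 56/6 = 28/3
  (2-28/3)²=484/9
  (13-28/3)²=121/9
  (8-28/3)²=16/9
  (13-28/3)²=121/9
  (5-28/3)²=169/9
  (15-28/3)²=289/9
Σ(x-μ)² = 400/3
σ² = (400/3)/6 = 200/9

σ = √(200/9) ≈ 4.7140


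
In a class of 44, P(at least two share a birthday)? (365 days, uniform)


P(all different) = Π(365-i)/365 for i=0..43
= 0.067115
P(match) = 1 - 0.067115 = 0.932885

P ≈ 0.9329 ≈ 93.29%


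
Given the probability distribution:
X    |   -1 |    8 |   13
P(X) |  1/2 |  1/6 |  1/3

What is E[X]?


E[X] = Σ x·P(X=x)
= (-1)×(1/2) + (8)×(1/6) + (13)×(1/3)
= 31/6

E[X] = 31/6


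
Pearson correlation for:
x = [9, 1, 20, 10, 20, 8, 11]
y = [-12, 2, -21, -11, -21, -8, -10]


n=7, Σx=79, Σy=-81, Σxy=-1230, Σx²=1167, Σy²=1315
r = (7×(-1230) - 79×(-81))/√((7×1167 - 79²)(7×1315 - (-81)²))
= -2211/√(1928×2644) = -2211/√5097632 ≈ -2211/2257.7936 ≈ -0.9793

r ≈ -0.9793


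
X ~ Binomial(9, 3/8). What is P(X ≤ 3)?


P(X ≤ 3) = Σ P(X=i) for i=0..3
P(X=0) = 1953125/134217728
P(X=1) = 10546875/134217728
P(X=2) = 6328125/33554432
P(X=3) = 8859375/33554432
Sum = 4578125/8388608

P(X ≤ 3) = 4578125/8388608 ≈ 54.58%


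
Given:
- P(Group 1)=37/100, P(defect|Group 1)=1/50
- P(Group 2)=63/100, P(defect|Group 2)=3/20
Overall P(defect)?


P(B) = Σ P(B|Aᵢ)×P(Aᵢ)
  1/50×37/100 = 37/5000
  3/20×63/100 = 189/2000
Sum = 1019/10000

P(defect) = 1019/10000 ≈ 10.19%


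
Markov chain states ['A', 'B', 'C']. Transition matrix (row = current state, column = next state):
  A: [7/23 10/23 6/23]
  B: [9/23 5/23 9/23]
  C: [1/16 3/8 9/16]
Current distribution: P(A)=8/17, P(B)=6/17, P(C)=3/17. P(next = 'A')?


P(next=A) = Σᵢ P(now=i)×P(i→A)
= 8/17×7/23 + 6/17×9/23 + 3/17×1/16
= 56/391 + 54/391 + 3/272 = 1829/6256

P = 1829/6256 ≈ 0.2924


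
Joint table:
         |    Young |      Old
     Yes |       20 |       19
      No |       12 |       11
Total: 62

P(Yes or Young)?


P(Yes∨Young) = P(Yes) + P(Young) - P(Yes∧Young)
= (39 + 32 - 20)/62 = 51/62

P = 51/62 ≈ 82.26%


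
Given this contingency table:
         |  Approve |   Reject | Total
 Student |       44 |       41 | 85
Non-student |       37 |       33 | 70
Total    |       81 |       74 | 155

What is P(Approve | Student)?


P(Approve | Student) = 44/(44+41) = 44/85

P(Approve|Student) = 44/85 ≈ 51.76%


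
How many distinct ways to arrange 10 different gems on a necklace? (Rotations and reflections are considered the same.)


Free circular arrangements: rotations and reflections both identified.
(n-1)!/2 = 9!/2 = 362880/2 = 181440

181440


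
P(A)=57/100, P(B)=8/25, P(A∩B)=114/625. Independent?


P(A)×P(B) = 114/625
P(A∩B) = 114/625
Equal ✓ → Independent

Yes, independent


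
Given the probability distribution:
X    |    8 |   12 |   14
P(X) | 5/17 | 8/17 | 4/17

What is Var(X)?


E[X] = 192/17
E[X²] = 2256/17
Var(X) = E[X²] - (E[X])² = 2256/17 - 36864/289 = 1488/289

Var(X) = 1488/289 ≈ 5.1488


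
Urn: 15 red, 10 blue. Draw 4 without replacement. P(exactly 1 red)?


Hypergeometric: C(15,1)×C(10,3)/C(25,4)
= 15×120/12650 = 36/253

P(X=1) = 36/253 ≈ 14.23%


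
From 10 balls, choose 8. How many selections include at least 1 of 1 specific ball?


Complement: C(10,8) - C(9,8) = 45 - 9 = 36

36


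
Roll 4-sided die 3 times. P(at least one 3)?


P(no 3)^3 = (3/4)^3 = 27/64
P(≥1) = 1 - 27/64 = 37/64

P = 37/64 ≈ 57.81%


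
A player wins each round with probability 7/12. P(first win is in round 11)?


Geometric: P(X=11) = (1-p)^(k-1)×p = (5/12)^10×7/12 = 68359375/743008370688

P(X=11) = 68359375/743008370688 ≈ 0.01%


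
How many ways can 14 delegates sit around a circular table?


Circular arrangements of 14 distinct objects: fix one position to break rotational symmetry.
(n-1)! = 13! = 6227020800

6227020800


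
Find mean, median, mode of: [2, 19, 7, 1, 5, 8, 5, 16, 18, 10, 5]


Sorted: [1, 2, 5, 5, 5, 7, 8, 10, 16, 18, 19]
Mean = 96/11
Median = 7
Freq: {2: 1, 19: 1, 7: 1, 1: 1, 5: 3, 8: 1, 16: 1, 18: 1, 10: 1}
Mode: [5]

Mean=96/11, Median=7, Mode=5


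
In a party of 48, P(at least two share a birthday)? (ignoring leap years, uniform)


P(all different) = Π(365-i)/365 for i=0..47
= 0.039402
P(match) = 1 - 0.039402 = 0.960598

P ≈ 0.9606 ≈ 96.06%


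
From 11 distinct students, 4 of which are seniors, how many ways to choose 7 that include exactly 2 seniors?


Choose 2 of the 4 seniors and 5 of the other 7 students:
C(4,2)×C(7,5) = 6×21 = 126

126


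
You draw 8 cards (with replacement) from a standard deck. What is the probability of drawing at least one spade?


P(not a spade) = 39/52 = 3/4
P(none in 8 draws) = (3/4)^8 = 6561/65536
P(≥1 spade) = 1 - 6561/65536 = 58975/65536

P = 58975/65536 ≈ 89.99%


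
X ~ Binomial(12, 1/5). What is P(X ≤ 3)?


P(X ≤ 3) = Σ P(X=i) for i=0..3
P(X=0) = 16777216/244140625
P(X=1) = 50331648/244140625
P(X=2) = 69206016/244140625
P(X=3) = 11534336/48828125
Sum = 38797312/48828125

P(X ≤ 3) = 38797312/48828125 ≈ 79.46%


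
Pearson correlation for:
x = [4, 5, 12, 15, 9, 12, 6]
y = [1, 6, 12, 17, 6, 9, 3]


n=7, Σx=63, Σy=54, Σxy=613, Σx²=671, Σy²=596
r = (7×613 - 63×54)/√((7×671 - 63²)(7×596 - 54²))
= 889/√(728×1256) = 889/√914368 ≈ 889/956.2259 ≈ 0.9297

r ≈ 0.9297


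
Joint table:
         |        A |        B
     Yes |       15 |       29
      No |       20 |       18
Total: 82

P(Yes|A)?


P(Yes|A) = 15/(15+20) = 15/35 = 3/7

P = 3/7 ≈ 42.86%


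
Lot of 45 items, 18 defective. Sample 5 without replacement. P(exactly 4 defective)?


Hypergeometric: C(18,4)×C(27,1)/C(45,5)
= 3060×27/1221759 = 9180/135751

P(X=4) = 9180/135751 ≈ 6.76%


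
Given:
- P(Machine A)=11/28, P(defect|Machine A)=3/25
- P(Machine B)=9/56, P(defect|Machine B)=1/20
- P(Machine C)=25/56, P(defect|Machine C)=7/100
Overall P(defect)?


P(B) = Σ P(B|Aᵢ)×P(Aᵢ)
  3/25×11/28 = 33/700
  1/20×9/56 = 9/1120
  7/100×25/56 = 1/32
Sum = 121/1400

P(defect) = 121/1400 ≈ 8.64%


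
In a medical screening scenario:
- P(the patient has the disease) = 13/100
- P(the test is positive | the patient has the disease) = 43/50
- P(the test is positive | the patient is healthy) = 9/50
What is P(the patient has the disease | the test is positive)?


Using Bayes' theorem:
P(A|B) = P(B|A)·P(A) / P(B)

P(the test is positive) = 43/50 × 13/100 + 9/50 × 87/100
= 559/5000 + 783/5000 = 671/2500

P(the patient has the disease|the test is positive) = (559/5000) / (671/2500) = 559/1342

P(the patient has the disease|the test is positive) = 559/1342 ≈ 41.65%


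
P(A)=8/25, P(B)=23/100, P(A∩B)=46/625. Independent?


P(A)×P(B) = 46/625
P(A∩B) = 46/625
Equal ✓ → Independent

Yes, independent


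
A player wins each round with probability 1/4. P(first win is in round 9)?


Geometric: P(X=9) = (1-p)^(k-1)×p = (3/4)^8×1/4 = 6561/262144

P(X=9) = 6561/262144 ≈ 2.50%


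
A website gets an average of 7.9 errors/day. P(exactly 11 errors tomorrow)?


Poisson(λ=7.9): P(X=11) = e^(-λ)×λ^k/k!
= e^(-7.9) × 7.9^11 / 11!
≈ 0.0003707435405 × 7479938105.28 / 39916800 ≈ 0.069473

P(X=11) ≈ 0.069473 ≈ 6.95%


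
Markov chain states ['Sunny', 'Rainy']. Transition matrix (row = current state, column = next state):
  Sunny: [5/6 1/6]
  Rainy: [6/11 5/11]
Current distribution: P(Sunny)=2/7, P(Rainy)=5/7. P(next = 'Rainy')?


P(next=Rainy) = Σᵢ P(now=i)×P(i→Rainy)
= 2/7×1/6 + 5/7×5/11
= 1/21 + 25/77 = 86/231

P = 86/231 ≈ 0.3723


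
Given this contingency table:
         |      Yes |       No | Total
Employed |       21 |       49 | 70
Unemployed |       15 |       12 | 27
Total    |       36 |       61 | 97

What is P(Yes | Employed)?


P(Yes | Employed) = 21/(21+49) = 21/70 = 3/10

P(Yes|Employed) = 3/10 ≈ 30.00%


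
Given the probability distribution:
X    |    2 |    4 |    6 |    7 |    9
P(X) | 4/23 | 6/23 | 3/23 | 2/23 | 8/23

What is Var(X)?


E[X] = 136/23
E[X²] = 42
Var(X) = E[X²] - (E[X])² = 42 - 18496/529 = 3722/529

Var(X) = 3722/529 ≈ 7.0359


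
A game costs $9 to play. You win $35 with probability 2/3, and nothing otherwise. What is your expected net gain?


E[gain] = (35-9)×2/3 + (-9)×1/3
= 52/3 - 3 = 43/3

Expected net gain = $43/3 ≈ $14.33


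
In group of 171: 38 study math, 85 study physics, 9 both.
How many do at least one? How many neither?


|A∪B| = 38+85-9 = 114
Neither = 171-114 = 57

At least one: 114; Neither: 57


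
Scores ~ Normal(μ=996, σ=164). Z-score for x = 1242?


z = (x - μ)/σ = (1242 - 996)/164 = 1.5

z = 1.5


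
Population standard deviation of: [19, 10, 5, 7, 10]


Mean = 51/5
  (19-51/5)²=1936/25
  (10-51/5)²=1/25
  (5-51/5)²=676/25
  (7-51/5)²=256/25
  (10-51/5)²=1/25
Σ(x-μ)² = 574/5
σ² = (574/5)/5 = 574/25

σ = √(574/25) ≈ 4.7917


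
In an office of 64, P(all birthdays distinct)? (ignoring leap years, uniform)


P(all different) = Π(365-i)/365 for i=0..63
= (365/365)×(364/365)×...×(302/365)
= 0.002810

P ≈ 0.0028 ≈ 0.28%


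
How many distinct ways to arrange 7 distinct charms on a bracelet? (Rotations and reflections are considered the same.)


Free circular arrangements: rotations and reflections both identified.
(n-1)!/2 = 6!/2 = 720/2 = 360

360


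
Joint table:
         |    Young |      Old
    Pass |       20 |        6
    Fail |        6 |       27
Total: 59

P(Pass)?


P(Pass) = (20+6)/59 = 26/59

P(Pass) = 26/59 ≈ 44.07%


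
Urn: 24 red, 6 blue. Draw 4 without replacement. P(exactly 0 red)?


Hypergeometric: C(24,0)×C(6,4)/C(30,4)
= 1×15/27405 = 1/1827

P(X=0) = 1/1827 ≈ 0.05%


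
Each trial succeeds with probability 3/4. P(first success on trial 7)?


Geometric: P(X=7) = (1-p)^(k-1)×p = (1/4)^6×3/4 = 3/16384

P(X=7) = 3/16384 ≈ 0.02%


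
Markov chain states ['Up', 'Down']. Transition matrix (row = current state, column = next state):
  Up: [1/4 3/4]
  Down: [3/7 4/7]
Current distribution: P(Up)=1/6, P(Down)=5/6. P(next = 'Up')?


P(next=Up) = Σᵢ P(now=i)×P(i→Up)
= 1/6×1/4 + 5/6×3/7
= 1/24 + 5/14 = 67/168

P = 67/168 ≈ 0.3988


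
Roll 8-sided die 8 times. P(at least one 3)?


P(no 3)^8 = (7/8)^8 = 5764801/16777216
P(≥1) = 1 - 5764801/16777216 = 11012415/16777216

P = 11012415/16777216 ≈ 65.64%


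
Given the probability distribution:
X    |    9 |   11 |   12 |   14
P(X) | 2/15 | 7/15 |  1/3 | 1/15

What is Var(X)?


E[X] = 169/15
E[X²] = 385/3
Var(X) = E[X²] - (E[X])² = 385/3 - 28561/225 = 314/225

Var(X) = 314/225 ≈ 1.3956


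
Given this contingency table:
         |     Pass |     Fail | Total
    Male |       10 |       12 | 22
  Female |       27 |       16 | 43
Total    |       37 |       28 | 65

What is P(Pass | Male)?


P(Pass | Male) = 10/(10+12) = 10/22 = 5/11

P(Pass|Male) = 5/11 ≈ 45.45%


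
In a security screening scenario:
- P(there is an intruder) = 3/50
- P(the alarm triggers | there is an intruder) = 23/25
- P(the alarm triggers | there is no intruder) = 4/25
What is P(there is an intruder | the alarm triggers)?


Using Bayes' theorem:
P(A|B) = P(B|A)·P(A) / P(B)

P(the alarm triggers) = 23/25 × 3/50 + 4/25 × 47/50
= 69/1250 + 94/625 = 257/1250

P(there is an intruder|the alarm triggers) = (69/1250) / (257/1250) = 69/257

P(there is an intruder|the alarm triggers) = 69/257 ≈ 26.85%


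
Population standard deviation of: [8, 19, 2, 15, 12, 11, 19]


Mean = 86/7
  (8-86/7)²=900/49
  (19-86/7)²=2209/49
  (2-86/7)²=5184/49
  (15-86/7)²=361/49
  (12-86/7)²=4/49
  (11-86/7)²=81/49
  (19-86/7)²=2209/49
Σ(x-μ)² = 1564/7
σ² = (1564/7)/7 = 1564/49

σ = √(1564/49) ≈ 5.6496


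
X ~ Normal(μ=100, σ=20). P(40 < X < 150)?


z₁=(40-100)/20=-3.0, z₂=(150-100)/20=2.5
P = Φ(2.5) - Φ(-3.0) = 0.993790 - 0.001350 = 0.992440 ≈ 0.9924

P(40 < X < 150) ≈ 0.9924


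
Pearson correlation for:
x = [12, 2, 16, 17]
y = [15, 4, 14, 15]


n=4, Σx=47, Σy=48, Σxy=667, Σx²=693, Σy²=662
r = (4×667 - 47×48)/√((4×693 - 47²)(4×662 - 48²))
= 412/√(563×344) = 412/√193672 ≈ 412/440.0818 ≈ 0.9362

r ≈ 0.9362


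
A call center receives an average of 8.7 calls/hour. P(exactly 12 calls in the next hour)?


Poisson(λ=8.7): P(X=12) = e^(-λ)×λ^k/k!
= e^(-8.7) × 8.7^12 / 12!
≈ 0.000166585811 × 188031682201 / 479001600 ≈ 0.065393

P(X=12) ≈ 0.065393 ≈ 6.54%


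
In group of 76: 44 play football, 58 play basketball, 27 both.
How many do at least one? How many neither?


|A∪B| = 44+58-27 = 75
Neither = 76-75 = 1

At least one: 75; Neither: 1


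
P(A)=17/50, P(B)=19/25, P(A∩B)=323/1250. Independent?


P(A)×P(B) = 323/1250
P(A∩B) = 323/1250
Equal ✓ → Independent

Yes, independent


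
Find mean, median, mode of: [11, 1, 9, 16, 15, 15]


Sorted: [1, 9, 11, 15, 15, 16]
Mean = 67/6
Median = 13
Freq: {11: 1, 1: 1, 9: 1, 16: 1, 15: 2}
Mode: [15]

Mean=67/6, Median=13, Mode=15


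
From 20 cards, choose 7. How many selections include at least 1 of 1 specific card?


Complement: C(20,7) - C(19,7) = 77520 - 50388 = 27132

27132


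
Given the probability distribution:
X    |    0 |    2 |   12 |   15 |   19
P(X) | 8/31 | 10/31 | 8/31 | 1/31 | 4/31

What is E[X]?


E[X] = Σ x·P(X=x)
= (0)×(8/31) + (2)×(10/31) + (12)×(8/31) + (15)×(1/31) + (19)×(4/31)
= 207/31

E[X] = 207/31


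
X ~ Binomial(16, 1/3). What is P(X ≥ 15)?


P(X ≥ 15) = Σ P(X=i) for i=15..16
P(X=15) = 32/43046721
P(X=16) = 1/43046721
Sum = 11/14348907

P(X ≥ 15) = 11/14348907 ≈ 0.00%


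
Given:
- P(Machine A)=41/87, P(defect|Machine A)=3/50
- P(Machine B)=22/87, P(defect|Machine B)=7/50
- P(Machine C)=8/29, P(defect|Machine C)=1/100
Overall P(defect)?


P(B) = Σ P(B|Aᵢ)×P(Aᵢ)
  3/50×41/87 = 41/1450
  7/50×22/87 = 77/2175
  1/100×8/29 = 2/725
Sum = 289/4350

P(defect) = 289/4350 ≈ 6.64%


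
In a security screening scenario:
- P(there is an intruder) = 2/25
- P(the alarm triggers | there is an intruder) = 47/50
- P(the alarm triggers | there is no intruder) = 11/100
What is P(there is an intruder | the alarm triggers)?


Using Bayes' theorem:
P(A|B) = P(B|A)·P(A) / P(B)

P(the alarm triggers) = 47/50 × 2/25 + 11/100 × 23/25
= 47/625 + 253/2500 = 441/2500

P(there is an intruder|the alarm triggers) = (47/625) / (441/2500) = 188/441

P(there is an intruder|the alarm triggers) = 188/441 ≈ 42.63%


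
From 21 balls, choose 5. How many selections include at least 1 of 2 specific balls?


Complement: C(21,5) - C(19,5) = 20349 - 11628 = 8721

8721


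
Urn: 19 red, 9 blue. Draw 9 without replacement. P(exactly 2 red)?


Hypergeometric: C(19,2)×C(9,7)/C(28,9)
= 171×36/6906900 = 513/575575

P(X=2) = 513/575575 ≈ 0.09%


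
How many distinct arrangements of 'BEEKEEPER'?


Letters: 9, freq: {'B': 1, 'E': 5, 'K': 1, 'P': 1, 'R': 1}
9!/(1!×5!×1!×1!×1!) = 362880/120 = 3024

3024


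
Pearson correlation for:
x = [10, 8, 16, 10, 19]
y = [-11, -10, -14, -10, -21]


n=5, Σx=63, Σy=-66, Σxy=-913, Σx²=881, Σy²=958
r = (5×(-913) - 63×(-66))/√((5×881 - 63²)(5×958 - (-66)²))
= -407/√(436×434) = -407/√189224 ≈ -407/434.9989 ≈ -0.9356

r ≈ -0.9356


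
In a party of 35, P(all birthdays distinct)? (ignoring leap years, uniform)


P(all different) = Π(365-i)/365 for i=0..34
= (365/365)×(364/365)×...×(331/365)
= 0.185617

P ≈ 0.1856 ≈ 18.56%


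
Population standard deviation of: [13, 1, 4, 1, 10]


Mean = 29/5
  (13-29/5)²=1296/25
  (1-29/5)²=576/25
  (4-29/5)²=81/25
  (1-29/5)²=576/25
  (10-29/5)²=441/25
Σ(x-μ)² = 594/5
σ² = (594/5)/5 = 594/25

σ = √(594/25) ≈ 4.8744


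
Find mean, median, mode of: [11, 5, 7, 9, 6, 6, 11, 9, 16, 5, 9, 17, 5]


Sorted: [5, 5, 5, 6, 6, 7, 9, 9, 9, 11, 11, 16, 17]
Mean = 116/13
Median = 9
Freq: {11: 2, 5: 3, 7: 1, 9: 3, 6: 2, 16: 1, 17: 1}
Mode: [5, 9]

Mean=116/13, Median=9, Mode=[5, 9]


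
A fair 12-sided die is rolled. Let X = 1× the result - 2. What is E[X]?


E[die] = (1+12)/2 = 13/2
E[X] = 1×13/2 - 2 = 9/2

E[X] = 9/2


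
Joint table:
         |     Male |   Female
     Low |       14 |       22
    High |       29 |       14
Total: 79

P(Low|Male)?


P(Low|Male) = 14/(14+29) = 14/43

P = 14/43 ≈ 32.56%


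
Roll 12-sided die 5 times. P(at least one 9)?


P(no 9)^5 = (11/12)^5 = 161051/248832
P(≥1) = 1 - 161051/248832 = 87781/248832

P = 87781/248832 ≈ 35.28%


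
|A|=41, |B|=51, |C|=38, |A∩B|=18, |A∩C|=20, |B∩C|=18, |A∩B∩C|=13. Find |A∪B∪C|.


|A∪B∪C| = 41+51+38-18-20-18+13 = 87

|A∪B∪C| = 87


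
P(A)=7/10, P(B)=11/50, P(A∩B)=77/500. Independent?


P(A)×P(B) = 77/500
P(A∩B) = 77/500
Equal ✓ → Independent

Yes, independent


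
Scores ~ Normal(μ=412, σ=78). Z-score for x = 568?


z = (x - μ)/σ = (568 - 412)/78 = 2.0

z = 2.0


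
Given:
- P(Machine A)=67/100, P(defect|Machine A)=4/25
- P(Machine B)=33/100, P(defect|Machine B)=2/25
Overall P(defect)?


P(B) = Σ P(B|Aᵢ)×P(Aᵢ)
  4/25×67/100 = 67/625
  2/25×33/100 = 33/1250
Sum = 167/1250

P(defect) = 167/1250 ≈ 13.36%


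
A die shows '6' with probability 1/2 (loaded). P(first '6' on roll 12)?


Geometric: P(X=12) = (1-p)^(k-1)×p = (1/2)^11×1/2 = 1/4096

P(X=12) = 1/4096 ≈ 0.02%


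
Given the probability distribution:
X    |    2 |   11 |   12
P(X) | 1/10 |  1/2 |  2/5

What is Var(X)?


E[X] = 21/2
E[X²] = 237/2
Var(X) = E[X²] - (E[X])² = 237/2 - 441/4 = 33/4

Var(X) = 33/4 ≈ 8.2500


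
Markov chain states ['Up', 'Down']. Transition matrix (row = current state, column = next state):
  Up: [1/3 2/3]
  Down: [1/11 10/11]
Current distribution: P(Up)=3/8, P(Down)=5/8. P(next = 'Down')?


P(next=Down) = Σᵢ P(now=i)×P(i→Down)
= 3/8×2/3 + 5/8×10/11
= 1/4 + 25/44 = 9/11

P = 9/11 ≈ 0.8182


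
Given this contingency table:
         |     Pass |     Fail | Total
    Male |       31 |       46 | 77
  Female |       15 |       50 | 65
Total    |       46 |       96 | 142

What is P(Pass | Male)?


P(Pass | Male) = 31/(31+46) = 31/77

P(Pass|Male) = 31/77 ≈ 40.26%


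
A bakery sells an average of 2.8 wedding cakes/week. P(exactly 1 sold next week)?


Poisson(λ=2.8): P(X=1) = e^(-λ)×λ^k/k!
= e^(-2.8) × 2.8^1 / 1!
≈ 0.06081006263 × 2.8 / 1 ≈ 0.170268

P(X=1) ≈ 0.170268 ≈ 17.03%


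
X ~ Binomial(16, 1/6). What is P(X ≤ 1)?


P(X ≤ 1) = Σ P(X=i) for i=0..1
P(X=0) = 152587890625/2821109907456
P(X=1) = 30517578125/176319369216
Sum = 213623046875/940369969152

P(X ≤ 1) = 213623046875/940369969152 ≈ 22.72%


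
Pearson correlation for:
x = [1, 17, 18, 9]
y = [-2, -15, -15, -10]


n=4, Σx=45, Σy=-42, Σxy=-617, Σx²=695, Σy²=554
r = (4×(-617) - 45×(-42))/√((4×695 - 45²)(4×554 - (-42)²))
= -578/√(755×452) = -578/√341260 ≈ -578/584.1746 ≈ -0.9894

r ≈ -0.9894


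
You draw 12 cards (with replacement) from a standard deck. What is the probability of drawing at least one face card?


P(not a face card) = 40/52 = 10/13
P(none in 12 draws) = (10/13)^12 = 1000000000000/23298085122481
P(≥1 face card) = 1 - 1000000000000/23298085122481 = 22298085122481/23298085122481

P = 22298085122481/23298085122481 ≈ 95.71%


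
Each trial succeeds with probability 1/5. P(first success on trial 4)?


Geometric: P(X=4) = (1-p)^(k-1)×p = (4/5)^3×1/5 = 64/625

P(X=4) = 64/625 ≈ 10.24%


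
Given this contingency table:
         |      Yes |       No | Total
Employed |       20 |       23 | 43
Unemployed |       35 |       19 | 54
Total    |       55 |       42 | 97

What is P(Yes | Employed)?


P(Yes | Employed) = 20/(20+23) = 20/43

P(Yes|Employed) = 20/43 ≈ 46.51%


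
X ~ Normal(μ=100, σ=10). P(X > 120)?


z = (120-100)/10 = 2.0
P(X > 120) = 1 - P(Z ≤ 2.0) = 1 - 0.9772 = 0.0228

P(X > 120) ≈ 0.0228


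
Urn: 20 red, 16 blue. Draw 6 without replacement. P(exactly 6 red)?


Hypergeometric: C(20,6)×C(16,0)/C(36,6)
= 38760×1/1947792 = 95/4774

P(X=6) = 95/4774 ≈ 1.99%


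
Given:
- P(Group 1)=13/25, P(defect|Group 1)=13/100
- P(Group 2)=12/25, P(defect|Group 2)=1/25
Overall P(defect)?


P(B) = Σ P(B|Aᵢ)×P(Aᵢ)
  13/100×13/25 = 169/2500
  1/25×12/25 = 12/625
Sum = 217/2500

P(defect) = 217/2500 ≈ 8.68%


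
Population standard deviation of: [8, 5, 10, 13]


Mean = 36/4 = 9
  (8-9)²=1
  (5-9)²=16
  (10-9)²=1
  (13-9)²=16
Σ(x-μ)² = 34
σ² = 34/4 = 17/2

σ = √(17/2) ≈ 2.9155


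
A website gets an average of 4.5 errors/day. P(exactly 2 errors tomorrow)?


Poisson(λ=4.5): P(X=2) = e^(-λ)×λ^k/k!
= e^(-4.5) × 4.5^2 / 2!
≈ 0.01110899654 × 20.25 / 2 ≈ 0.112479

P(X=2) ≈ 0.112479 ≈ 11.25%


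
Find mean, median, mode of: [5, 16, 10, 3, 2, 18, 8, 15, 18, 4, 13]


Sorted: [2, 3, 4, 5, 8, 10, 13, 15, 16, 18, 18]
Mean = 112/11
Median = 10
Freq: {5: 1, 16: 1, 10: 1, 3: 1, 2: 1, 18: 2, 8: 1, 15: 1, 4: 1, 13: 1}
Mode: [18]

Mean=112/11, Median=10, Mode=18


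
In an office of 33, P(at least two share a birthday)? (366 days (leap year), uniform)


P(all different) = Π(366-i)/366 for i=0..32
= 0.225976
P(match) = 1 - 0.225976 = 0.774024

P ≈ 0.7740 ≈ 77.40%


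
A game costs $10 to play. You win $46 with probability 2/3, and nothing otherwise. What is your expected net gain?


E[gain] = (46-10)×2/3 + (-10)×1/3
= 24 - 10/3 = 62/3

Expected net gain = $62/3 ≈ $20.67


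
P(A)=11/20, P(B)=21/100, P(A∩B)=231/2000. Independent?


P(A)×P(B) = 231/2000
P(A∩B) = 231/2000
Equal ✓ → Independent

Yes, independent


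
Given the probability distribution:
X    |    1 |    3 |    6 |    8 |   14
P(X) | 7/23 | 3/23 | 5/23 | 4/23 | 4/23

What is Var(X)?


E[X] = 134/23
E[X²] = 1254/23
Var(X) = E[X²] - (E[X])² = 1254/23 - 17956/529 = 10886/529

Var(X) = 10886/529 ≈ 20.5784


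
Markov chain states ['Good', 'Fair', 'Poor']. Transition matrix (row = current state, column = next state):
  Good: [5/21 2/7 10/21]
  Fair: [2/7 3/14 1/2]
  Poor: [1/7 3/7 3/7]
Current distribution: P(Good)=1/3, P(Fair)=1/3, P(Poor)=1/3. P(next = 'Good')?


P(next=Good) = Σᵢ P(now=i)×P(i→Good)
= 1/3×5/21 + 1/3×2/7 + 1/3×1/7
= 5/63 + 2/21 + 1/21 = 2/9

P = 2/9 ≈ 0.2222


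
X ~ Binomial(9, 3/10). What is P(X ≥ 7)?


P(X ≥ 7) = Σ P(X=i) for i=7..9
P(X=7) = 964467/250000000
P(X=8) = 413343/1000000000
P(X=9) = 19683/1000000000
Sum = 2145447/500000000

P(X ≥ 7) = 2145447/500000000 ≈ 0.43%


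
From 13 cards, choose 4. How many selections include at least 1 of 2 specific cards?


Complement: C(13,4) - C(11,4) = 715 - 330 = 385

385


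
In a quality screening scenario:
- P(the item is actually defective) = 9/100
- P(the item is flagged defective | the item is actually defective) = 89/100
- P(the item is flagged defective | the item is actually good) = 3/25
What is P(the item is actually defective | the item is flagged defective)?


Using Bayes' theorem:
P(A|B) = P(B|A)·P(A) / P(B)

P(the item is flagged defective) = 89/100 × 9/100 + 3/25 × 91/100
= 801/10000 + 273/2500 = 1893/10000

P(the item is actually defective|the item is flagged defective) = (801/10000) / (1893/10000) = 267/631

P(the item is actually defective|the item is flagged defective) = 267/631 ≈ 42.31%


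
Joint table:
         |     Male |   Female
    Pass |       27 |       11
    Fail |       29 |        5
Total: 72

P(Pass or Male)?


P(Pass∨Male) = P(Pass) + P(Male) - P(Pass∧Male)
= (38 + 56 - 27)/72 = 67/72

P = 67/72 ≈ 93.06%


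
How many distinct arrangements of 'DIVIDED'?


Letters: 7, freq: {'D': 3, 'I': 2, 'V': 1, 'E': 1}
7!/(3!×2!×1!×1!) = 5040/12 = 420

420


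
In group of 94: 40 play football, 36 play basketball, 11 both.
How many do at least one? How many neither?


|A∪B| = 40+36-11 = 65
Neither = 94-65 = 29

At least one: 65; Neither: 29


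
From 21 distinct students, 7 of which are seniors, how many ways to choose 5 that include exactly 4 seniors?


Choose 4 of the 7 seniors and 1 of the other 14 students:
C(7,4)×C(14,1) = 35×14 = 490

490


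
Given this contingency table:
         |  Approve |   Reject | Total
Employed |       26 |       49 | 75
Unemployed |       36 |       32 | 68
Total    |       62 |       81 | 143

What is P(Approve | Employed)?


P(Approve | Employed) = 26/(26+49) = 26/75

P(Approve|Employed) = 26/75 ≈ 34.67%


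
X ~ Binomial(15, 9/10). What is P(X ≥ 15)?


P(X ≥ 15) = Σ P(X=i) for i=15..15
P(X=15) = 205891132094649/1000000000000000
Sum = 205891132094649/1000000000000000

P(X ≥ 15) = 205891132094649/1000000000000000 ≈ 20.59%


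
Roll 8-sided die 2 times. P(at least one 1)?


P(no 1)^2 = (7/8)^2 = 49/64
P(≥1) = 1 - 49/64 = 15/64

P = 15/64 ≈ 23.44%


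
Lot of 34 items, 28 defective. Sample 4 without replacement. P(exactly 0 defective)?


Hypergeometric: C(28,0)×C(6,4)/C(34,4)
= 1×15/46376 = 15/46376

P(X=0) = 15/46376 ≈ 0.03%


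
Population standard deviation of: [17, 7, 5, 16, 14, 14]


Mean = 73/6
  (17-73/6)²=841/36
  (7-73/6)²=961/36
  (5-73/6)²=1849/36
  (16-73/6)²=529/36
  (14-73/6)²=121/36
  (14-73/6)²=121/36
Σ(x-μ)² = 737/6
σ² = (737/6)/6 = 737/36

σ = √(737/36) ≈ 4.5246


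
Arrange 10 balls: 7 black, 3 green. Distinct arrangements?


10!/(7!×3!) = 120

120


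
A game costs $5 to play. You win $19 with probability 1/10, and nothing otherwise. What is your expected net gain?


E[gain] = (19-5)×1/10 + (-5)×9/10
= 7/5 - 9/2 = -31/10

Expected net gain = $-31/10 ≈ $-3.10


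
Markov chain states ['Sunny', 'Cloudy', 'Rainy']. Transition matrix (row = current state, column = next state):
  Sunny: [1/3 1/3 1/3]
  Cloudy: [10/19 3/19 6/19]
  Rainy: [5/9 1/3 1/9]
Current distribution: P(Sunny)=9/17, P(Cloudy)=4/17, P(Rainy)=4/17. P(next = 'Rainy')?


P(next=Rainy) = Σᵢ P(now=i)×P(i→Rainy)
= 9/17×1/3 + 4/17×6/19 + 4/17×1/9
= 3/17 + 24/323 + 4/153 = 805/2907

P = 805/2907 ≈ 0.2769


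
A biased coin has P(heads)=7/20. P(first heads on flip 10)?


Geometric: P(X=10) = (1-p)^(k-1)×p = (13/20)^9×7/20 = 74231495611/10240000000000

P(X=10) = 74231495611/10240000000000 ≈ 0.72%


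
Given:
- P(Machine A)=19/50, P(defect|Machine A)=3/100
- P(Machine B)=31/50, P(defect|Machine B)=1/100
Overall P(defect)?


P(B) = Σ P(B|Aᵢ)×P(Aᵢ)
  3/100×19/50 = 57/5000
  1/100×31/50 = 31/5000
Sum = 11/625

P(defect) = 11/625 ≈ 1.76%


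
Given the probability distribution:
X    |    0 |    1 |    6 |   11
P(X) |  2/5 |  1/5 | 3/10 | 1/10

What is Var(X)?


E[X] = 31/10
E[X²] = 231/10
Var(X) = E[X²] - (E[X])² = 231/10 - 961/100 = 1349/100

Var(X) = 1349/100 ≈ 13.4900


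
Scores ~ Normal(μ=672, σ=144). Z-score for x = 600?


z = (x - μ)/σ = (600 - 672)/144 = -0.5

z = -0.5


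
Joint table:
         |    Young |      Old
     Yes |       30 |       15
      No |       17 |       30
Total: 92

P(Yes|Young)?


P(Yes|Young) = 30/(30+17) = 30/47

P = 30/47 ≈ 63.83%


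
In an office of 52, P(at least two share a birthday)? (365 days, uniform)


P(all different) = Π(365-i)/365 for i=0..51
= 0.021995
P(match) = 1 - 0.021995 = 0.978005

P ≈ 0.9780 ≈ 97.80%


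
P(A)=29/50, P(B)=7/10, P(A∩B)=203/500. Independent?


P(A)×P(B) = 203/500
P(A∩B) = 203/500
Equal ✓ → Independent

Yes, independent


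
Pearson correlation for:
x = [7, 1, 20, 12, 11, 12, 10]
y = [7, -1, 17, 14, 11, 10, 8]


n=7, Σx=73, Σy=66, Σxy=877, Σx²=959, Σy²=820
r = (7×877 - 73×66)/√((7×959 - 73²)(7×820 - 66²))
= 1321/√(1384×1384) = 1321/√1915456 ≈ 1321/1384.0000 ≈ 0.9545

r ≈ 0.9545


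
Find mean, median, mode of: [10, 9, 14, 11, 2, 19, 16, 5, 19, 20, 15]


Sorted: [2, 5, 9, 10, 11, 14, 15, 16, 19, 19, 20]
Mean = 140/11
Median = 14
Freq: {10: 1, 9: 1, 14: 1, 11: 1, 2: 1, 19: 2, 16: 1, 5: 1, 20: 1, 15: 1}
Mode: [19]

Mean=140/11, Median=14, Mode=19


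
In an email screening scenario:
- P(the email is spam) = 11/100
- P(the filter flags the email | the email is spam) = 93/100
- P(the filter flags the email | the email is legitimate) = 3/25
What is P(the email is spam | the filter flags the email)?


Using Bayes' theorem:
P(A|B) = P(B|A)·P(A) / P(B)

P(the filter flags the email) = 93/100 × 11/100 + 3/25 × 89/100
= 1023/10000 + 267/2500 = 2091/10000

P(the email is spam|the filter flags the email) = (1023/10000) / (2091/10000) = 341/697

P(the email is spam|the filter flags the email) = 341/697 ≈ 48.92%


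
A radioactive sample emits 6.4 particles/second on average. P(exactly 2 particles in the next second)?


Poisson(λ=6.4): P(X=2) = e^(-λ)×λ^k/k!
= e^(-6.4) × 6.4^2 / 2!
≈ 0.001661557273 × 40.96 / 2 ≈ 0.034029

P(X=2) ≈ 0.034029 ≈ 3.40%


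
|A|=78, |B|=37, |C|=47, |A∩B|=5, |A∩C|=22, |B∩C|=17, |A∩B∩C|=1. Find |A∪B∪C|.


|A∪B∪C| = 78+37+47-5-22-17+1 = 119

|A∪B∪C| = 119


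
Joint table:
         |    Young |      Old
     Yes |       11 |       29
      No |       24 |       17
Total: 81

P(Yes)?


P(Yes) = (11+29)/81 = 40/81

P(Yes) = 40/81 ≈ 49.38%


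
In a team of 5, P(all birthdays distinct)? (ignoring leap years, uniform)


P(all different) = Π(365-i)/365 for i=0..4
= (365/365)×(364/365)×...×(361/365)
= 0.972864

P ≈ 0.9729 ≈ 97.29%


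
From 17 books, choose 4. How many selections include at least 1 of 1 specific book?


Complement: C(17,4) - C(16,4) = 2380 - 1820 = 560

560


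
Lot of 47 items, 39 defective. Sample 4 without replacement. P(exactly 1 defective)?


Hypergeometric: C(39,1)×C(8,3)/C(47,4)
= 39×56/178365 = 728/59455

P(X=1) = 728/59455 ≈ 1.22%


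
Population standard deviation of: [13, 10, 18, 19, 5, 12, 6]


Mean = 83/7
  (13-83/7)²=64/49
  (10-83/7)²=169/49
  (18-83/7)²=1849/49
  (19-83/7)²=2500/49
  (5-83/7)²=2304/49
  (12-83/7)²=1/49
  (6-83/7)²=1681/49
Σ(x-μ)² = 1224/7
σ² = (1224/7)/7 = 1224/49

σ = √(1224/49) ≈ 4.9980


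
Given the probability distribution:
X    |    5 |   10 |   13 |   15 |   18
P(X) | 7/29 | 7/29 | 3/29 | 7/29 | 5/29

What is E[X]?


E[X] = Σ x·P(X=x)
= (5)×(7/29) + (10)×(7/29) + (13)×(3/29) + (15)×(7/29) + (18)×(5/29)
= 339/29

E[X] = 339/29


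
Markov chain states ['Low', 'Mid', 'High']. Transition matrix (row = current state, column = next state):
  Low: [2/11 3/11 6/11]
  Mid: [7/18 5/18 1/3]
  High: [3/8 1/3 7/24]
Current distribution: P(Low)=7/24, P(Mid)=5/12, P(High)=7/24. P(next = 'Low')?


P(next=Low) = Σᵢ P(now=i)×P(i→Low)
= 7/24×2/11 + 5/12×7/18 + 7/24×3/8
= 7/132 + 35/216 + 7/64 = 6167/19008

P = 6167/19008 ≈ 0.3244


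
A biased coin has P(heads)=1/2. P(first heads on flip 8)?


Geometric: P(X=8) = (1-p)^(k-1)×p = (1/2)^7×1/2 = 1/256

P(X=8) = 1/256 ≈ 0.39%


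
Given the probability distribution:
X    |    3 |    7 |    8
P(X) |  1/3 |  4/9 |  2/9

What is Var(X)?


E[X] = 53/9
E[X²] = 39
Var(X) = E[X²] - (E[X])² = 39 - 2809/81 = 350/81

Var(X) = 350/81 ≈ 4.3210


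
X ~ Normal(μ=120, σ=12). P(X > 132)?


z = (132-120)/12 = 1.0
P(X > 132) = 1 - P(Z ≤ 1.0) = 1 - 0.8413 = 0.1587

P(X > 132) ≈ 0.1587


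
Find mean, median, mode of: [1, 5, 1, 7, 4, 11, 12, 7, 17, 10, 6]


Sorted: [1, 1, 4, 5, 6, 7, 7, 10, 11, 12, 17]
Mean = 81/11
Median = 7
Freq: {1: 2, 5: 1, 7: 2, 4: 1, 11: 1, 12: 1, 17: 1, 10: 1, 6: 1}
Mode: [1, 7]

Mean=81/11, Median=7, Mode=[1, 7]


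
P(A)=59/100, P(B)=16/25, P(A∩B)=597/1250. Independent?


P(A)×P(B) = 236/625
P(A∩B) = 597/1250
Not equal → NOT independent

No, not independent


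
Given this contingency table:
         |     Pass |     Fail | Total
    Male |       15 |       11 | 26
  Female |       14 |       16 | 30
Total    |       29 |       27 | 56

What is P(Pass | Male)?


P(Pass | Male) = 15/(15+11) = 15/26

P(Pass|Male) = 15/26 ≈ 57.69%
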